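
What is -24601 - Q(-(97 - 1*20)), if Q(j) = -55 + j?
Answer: -24469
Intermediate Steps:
-24601 - Q(-(97 - 1*20)) = -24601 - (-55 - (97 - 1*20)) = -24601 - (-55 - (97 - 20)) = -24601 - (-55 - 1*77) = -24601 - (-55 - 77) = -24601 - 1*(-132) = -24601 + 132 = -24469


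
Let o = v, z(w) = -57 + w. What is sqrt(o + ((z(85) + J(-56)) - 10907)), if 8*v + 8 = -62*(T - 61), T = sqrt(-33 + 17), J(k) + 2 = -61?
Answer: sqrt(-41881 - 124*I)/2 ≈ 0.15148 - 102.32*I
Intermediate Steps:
J(k) = -63 (J(k) = -2 - 61 = -63)
T = 4*I (T = sqrt(-16) = 4*I ≈ 4.0*I)
v = 1887/4 - 31*I (v = -1 + (-62*(4*I - 61))/8 = -1 + (-62*(-61 + 4*I))/8 = -1 + (3782 - 248*I)/8 = -1 + (1891/4 - 31*I) = 1887/4 - 31*I ≈ 471.75 - 31.0*I)
o = 1887/4 - 31*I ≈ 471.75 - 31.0*I
sqrt(o + ((z(85) + J(-56)) - 10907)) = sqrt((1887/4 - 31*I) + (((-57 + 85) - 63) - 10907)) = sqrt((1887/4 - 31*I) + ((28 - 63) - 10907)) = sqrt((1887/4 - 31*I) + (-35 - 10907)) = sqrt((1887/4 - 31*I) - 10942) = sqrt(-41881/4 - 31*I)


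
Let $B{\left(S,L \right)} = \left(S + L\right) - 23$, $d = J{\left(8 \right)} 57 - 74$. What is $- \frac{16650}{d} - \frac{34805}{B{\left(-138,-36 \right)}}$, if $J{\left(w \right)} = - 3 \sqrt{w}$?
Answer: $\frac{1927137040}{11251261} + \frac{1423575 \sqrt{2}}{57113} \approx 206.53$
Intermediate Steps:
$d = -74 - 342 \sqrt{2}$ ($d = - 3 \sqrt{8} \cdot 57 - 74 = - 3 \cdot 2 \sqrt{2} \cdot 57 - 74 = - 6 \sqrt{2} \cdot 57 - 74 = - 342 \sqrt{2} - 74 = -74 - 342 \sqrt{2} \approx -557.66$)
$B{\left(S,L \right)} = -23 + L + S$ ($B{\left(S,L \right)} = \left(L + S\right) - 23 = -23 + L + S$)
$- \frac{16650}{d} - \frac{34805}{B{\left(-138,-36 \right)}} = - \frac{16650}{-74 - 342 \sqrt{2}} - \frac{34805}{-23 - 36 - 138} = - \frac{16650}{-74 - 342 \sqrt{2}} - \frac{34805}{-197} = - \frac{16650}{-74 - 342 \sqrt{2}} - - \frac{34805}{197} = - \frac{16650}{-74 - 342 \sqrt{2}} + \frac{34805}{197} = \frac{34805}{197} - \frac{16650}{-74 - 342 \sqrt{2}}$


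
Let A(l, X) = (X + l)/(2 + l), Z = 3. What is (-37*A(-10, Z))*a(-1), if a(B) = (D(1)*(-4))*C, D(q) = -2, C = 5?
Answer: -1295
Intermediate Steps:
a(B) = 40 (a(B) = -2*(-4)*5 = 8*5 = 40)
A(l, X) = (X + l)/(2 + l)
(-37*A(-10, Z))*a(-1) = -37*(3 - 10)/(2 - 10)*40 = -37*(-7)/(-8)*40 = -(-37)*(-7)/8*40 = -37*7/8*40 = -259/8*40 = -1295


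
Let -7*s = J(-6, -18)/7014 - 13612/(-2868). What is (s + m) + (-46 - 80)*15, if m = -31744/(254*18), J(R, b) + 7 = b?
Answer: -8483910436703/4470814782 ≈ -1897.6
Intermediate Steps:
J(R, b) = -7 + b
m = -7936/1143 (m = -31744/4572 = -31744*1/4572 = -7936/1143 ≈ -6.9431)
s = -7950239/11734422 (s = -((-7 - 18)/7014 - 13612/(-2868))/7 = -(-25*1/7014 - 13612*(-1/2868))/7 = -(-25/7014 + 3403/717)/7 = -1/7*7950239/1676346 = -7950239/11734422 ≈ -0.67751)
(s + m) + (-46 - 80)*15 = (-7950239/11734422 - 7936/1143) + (-46 - 80)*15 = -34070498723/4470814782 - 126*15 = -34070498723/4470814782 - 1890 = -8483910436703/4470814782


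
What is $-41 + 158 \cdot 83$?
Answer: $13073$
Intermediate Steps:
$-41 + 158 \cdot 83 = -41 + 13114 = 13073$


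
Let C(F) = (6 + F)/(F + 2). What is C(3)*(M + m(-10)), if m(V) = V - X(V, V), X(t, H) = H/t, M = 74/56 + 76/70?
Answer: -10827/700 ≈ -15.467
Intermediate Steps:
M = 337/140 (M = 74*(1/56) + 76*(1/70) = 37/28 + 38/35 = 337/140 ≈ 2.4071)
m(V) = -1 + V (m(V) = V - V/V = V - 1*1 = V - 1 = -1 + V)
C(F) = (6 + F)/(2 + F)
C(3)*(M + m(-10)) = ((6 + 3)/(2 + 3))*(337/140 + (-1 - 10)) = (9/5)*(337/140 - 11) = ((1/5)*9)*(-1203/140) = (9/5)*(-1203/140) = -10827/700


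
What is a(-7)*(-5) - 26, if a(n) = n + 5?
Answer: -16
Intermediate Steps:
a(n) = 5 + n
a(-7)*(-5) - 26 = (5 - 7)*(-5) - 26 = -2*(-5) - 26 = 10 - 26 = -16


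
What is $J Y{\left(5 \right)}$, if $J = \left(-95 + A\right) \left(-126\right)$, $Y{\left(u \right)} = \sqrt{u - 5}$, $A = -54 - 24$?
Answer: $0$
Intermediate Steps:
$A = -78$ ($A = -54 - 24 = -78$)
$Y{\left(u \right)} = \sqrt{-5 + u}$
$J = 21798$ ($J = \left(-95 - 78\right) \left(-126\right) = \left(-173\right) \left(-126\right) = 21798$)
$J Y{\left(5 \right)} = 21798 \sqrt{-5 + 5} = 21798 \sqrt{0} = 21798 \cdot 0 = 0$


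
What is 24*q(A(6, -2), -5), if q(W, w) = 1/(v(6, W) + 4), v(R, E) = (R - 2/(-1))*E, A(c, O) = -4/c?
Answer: -18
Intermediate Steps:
v(R, E) = E*(2 + R) (v(R, E) = (R - 2*(-1))*E = (R + 2)*E = (2 + R)*E = E*(2 + R))
q(W, w) = 1/(4 + 8*W) (q(W, w) = 1/(W*(2 + 6) + 4) = 1/(W*8 + 4) = 1/(8*W + 4) = 1/(4 + 8*W))
24*q(A(6, -2), -5) = 24*(1/(4*(1 + 2*(-4/6)))) = 24*(1/(4*(1 + 2*(-4*⅙)))) = 24*(1/(4*(1 + 2*(-⅔)))) = 24*(1/(4*(1 - 4/3))) = 24*(1/(4*(-⅓))) = 24*((¼)*(-3)) = 24*(-¾) = -18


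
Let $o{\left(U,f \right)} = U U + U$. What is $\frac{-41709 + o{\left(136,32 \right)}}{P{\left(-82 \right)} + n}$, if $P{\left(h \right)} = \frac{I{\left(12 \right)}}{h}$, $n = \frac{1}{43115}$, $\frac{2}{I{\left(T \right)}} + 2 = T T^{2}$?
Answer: $- \frac{70409682928930}{27651} \approx -2.5464 \cdot 10^{9}$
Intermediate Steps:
$I{\left(T \right)} = \frac{2}{-2 + T^{3}}$ ($I{\left(T \right)} = \frac{2}{-2 + T T^{2}} = \frac{2}{-2 + T^{3}}$)
$n = \frac{1}{43115} \approx 2.3194 \cdot 10^{-5}$
$P{\left(h \right)} = \frac{1}{863 h}$ ($P{\left(h \right)} = \frac{2 \frac{1}{-2 + 12^{3}}}{h} = \frac{2 \frac{1}{-2 + 1728}}{h} = \frac{2 \cdot \frac{1}{1726}}{h} = \frac{1}{863 h}$)
$o{\left(U,f \right)} = U + U^{2}$ ($o{\left(U,f \right)} = U^{2} + U = U + U^{2}$)
$\frac{-41709 + o{\left(136,32 \right)}}{P{\left(-82 \right)} + n} = \frac{-41709 + 136 \left(1 + 136\right)}{\frac{1}{863 \left(-82\right)} + \frac{1}{43115}} = \frac{-41709 + 136 \cdot 137}{\frac{1}{863} \left(- \frac{1}{82}\right) + \frac{1}{43115}} = \frac{-41709 + 18632}{- \frac{1}{70766} + \frac{1}{43115}} = - \frac{23077}{\frac{27651}{3051076090}} = \left(-23077\right) \frac{3051076090}{27651} = - \frac{70409682928930}{27651}$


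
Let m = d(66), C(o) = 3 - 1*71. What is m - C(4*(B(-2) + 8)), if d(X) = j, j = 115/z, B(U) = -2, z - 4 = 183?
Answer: 12831/187 ≈ 68.615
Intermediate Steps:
z = 187 (z = 4 + 183 = 187)
j = 115/187 ≈ 0.61497
C(o) = -68 (C(o) = 3 - 71 = -68)
d(X) = 115/187
m = 115/187 ≈ 0.61497
m - C(4*(B(-2) + 8)) = 115/187 - 1*(-68) = 115/187 + 68 = 12831/187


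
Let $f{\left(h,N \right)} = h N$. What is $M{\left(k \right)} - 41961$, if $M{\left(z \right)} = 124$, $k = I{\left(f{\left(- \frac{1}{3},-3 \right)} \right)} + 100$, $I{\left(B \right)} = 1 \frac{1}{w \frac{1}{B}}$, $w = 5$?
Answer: $-41837$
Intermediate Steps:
$f{\left(h,N \right)} = N h$
$I{\left(B \right)} = \frac{B}{5}$ ($I{\left(B \right)} = 1 \frac{1}{5 \frac{1}{B}} = 1 \frac{B}{5} = \frac{B}{5}$)
$k = \frac{501}{5}$ ($k = \frac{\left(-3\right) \left(- \frac{1}{3}\right)}{5} + 100 = \frac{1}{5} \cdot 1 + 100 = \frac{1}{5} + 100 = \frac{501}{5} \approx 100.2$)
$M{\left(k \right)} - 41961 = 124 - 41961 = -41837$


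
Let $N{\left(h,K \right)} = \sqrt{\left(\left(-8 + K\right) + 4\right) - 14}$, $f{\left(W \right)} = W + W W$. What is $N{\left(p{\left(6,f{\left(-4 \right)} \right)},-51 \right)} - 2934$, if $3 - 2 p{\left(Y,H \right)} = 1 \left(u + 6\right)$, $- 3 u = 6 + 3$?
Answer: $-2934 + i \sqrt{69} \approx -2934.0 + 8.3066 i$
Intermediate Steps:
$u = -3$ ($u = - \frac{6 + 3}{3} = \left(- \frac{1}{3}\right) 9 = -3$)
$f{\left(W \right)} = W + W^{2}$
$p{\left(Y,H \right)} = 0$ ($p{\left(Y,H \right)} = \frac{3}{2} - \frac{1 \left(-3 + 6\right)}{2} = \frac{3}{2} - \frac{1 \cdot 3}{2} = \frac{3}{2} - \frac{3}{2} = 0$)
$N{\left(h,K \right)} = \sqrt{-18 + K}$ ($N{\left(h,K \right)} = \sqrt{\left(-4 + K\right) - 14} = \sqrt{-18 + K}$)
$N{\left(p{\left(6,f{\left(-4 \right)} \right)},-51 \right)} - 2934 = \sqrt{-18 - 51} - 2934 = \sqrt{-69} - 2934 = i \sqrt{69} - 2934 = -2934 + i \sqrt{69}$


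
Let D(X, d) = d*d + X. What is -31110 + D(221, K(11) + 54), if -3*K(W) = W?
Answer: -255200/9 ≈ -28356.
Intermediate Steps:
K(W) = -W/3
D(X, d) = X + d² (D(X, d) = d² + X = X + d²)
-31110 + D(221, K(11) + 54) = -31110 + (221 + (-⅓*11 + 54)²) = -31110 + (221 + (-11/3 + 54)²) = -31110 + (221 + (151/3)²) = -31110 + (221 + 22801/9) = -31110 + 24790/9 = -255200/9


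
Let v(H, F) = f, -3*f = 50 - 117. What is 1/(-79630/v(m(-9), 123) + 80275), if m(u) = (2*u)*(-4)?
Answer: 67/5139535 ≈ 1.3036e-5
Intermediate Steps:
m(u) = -8*u
f = 67/3 (f = -(50 - 117)/3 = -⅓*(-67) = 67/3 ≈ 22.333)
v(H, F) = 67/3
1/(-79630/v(m(-9), 123) + 80275) = 1/(-79630/67/3 + 80275) = 1/(-79630*3/67 + 80275) = 1/(-238890/67 + 80275) = 1/(5139535/67) = 67/5139535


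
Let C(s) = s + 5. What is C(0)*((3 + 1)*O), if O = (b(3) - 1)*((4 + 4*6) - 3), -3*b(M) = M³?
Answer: -5000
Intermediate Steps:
C(s) = 5 + s
b(M) = -M³/3
O = -250 (O = (-⅓*3³ - 1)*((4 + 4*6) - 3) = (-⅓*27 - 1)*((4 + 24) - 3) = (-9 - 1)*(28 - 3) = -10*25 = -250)
C(0)*((3 + 1)*O) = (5 + 0)*((3 + 1)*(-250)) = 5*(4*(-250)) = 5*(-1000) = -5000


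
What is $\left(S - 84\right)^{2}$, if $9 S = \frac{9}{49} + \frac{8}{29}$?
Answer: $\frac{1152666346129}{163558521} \approx 7047.4$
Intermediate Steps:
$S = \frac{653}{12789}$ ($S = \frac{\frac{9}{49} + \frac{8}{29}}{9} = \frac{1}{9} \cdot \frac{653}{1421} = \frac{653}{12789} \approx 0.051059$)
$\left(S - 84\right)^{2} = \left(\frac{653}{12789} - 84\right)^{2} = \left(- \frac{1073623}{12789}\right)^{2} = \frac{1152666346129}{163558521}$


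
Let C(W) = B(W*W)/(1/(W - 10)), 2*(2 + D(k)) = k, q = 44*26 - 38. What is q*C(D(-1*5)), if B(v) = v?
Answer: -1298997/4 ≈ -3.2475e+5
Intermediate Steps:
q = 1106 (q = 1144 - 38 = 1106)
D(k) = -2 + k/2
C(W) = W**2*(-10 + W) (C(W) = (W*W)/(1/(W - 10)) = W**2/(1/(-10 + W)) = W**2*(-10 + W))
q*C(D(-1*5)) = 1106*((-2 + (-1*5)/2)**2*(-10 + (-2 + (-1*5)/2))) = 1106*((-2 + (1/2)*(-5))**2*(-10 + (-2 + (1/2)*(-5)))) = 1106*((-2 - 5/2)**2*(-10 + (-2 - 5/2))) = 1106*((-9/2)**2*(-10 - 9/2)) = 1106*((81/4)*(-29/2)) = 1106*(-2349/8) = -1298997/4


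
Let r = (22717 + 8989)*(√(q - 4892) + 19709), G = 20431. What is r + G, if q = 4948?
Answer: 624913985 + 63412*√14 ≈ 6.2515e+8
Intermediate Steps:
r = 624893554 + 63412*√14 (r = (22717 + 8989)*(√(4948 - 4892) + 19709) = 31706*(√56 + 19709) = 31706*(2*√14 + 19709) = 31706*(19709 + 2*√14) = 624893554 + 63412*√14 ≈ 6.2513e+8)
r + G = (624893554 + 63412*√14) + 20431 = 624913985 + 63412*√14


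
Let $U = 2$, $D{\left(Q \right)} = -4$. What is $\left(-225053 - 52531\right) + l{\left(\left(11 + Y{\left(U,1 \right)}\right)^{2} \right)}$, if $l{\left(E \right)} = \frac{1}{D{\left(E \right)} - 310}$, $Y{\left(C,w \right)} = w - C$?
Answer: $- \frac{87161377}{314} \approx -2.7758 \cdot 10^{5}$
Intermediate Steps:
$l{\left(E \right)} = - \frac{1}{314}$ ($l{\left(E \right)} = \frac{1}{-4 - 310} = \frac{1}{-314} = - \frac{1}{314}$)
$\left(-225053 - 52531\right) + l{\left(\left(11 + Y{\left(U,1 \right)}\right)^{2} \right)} = \left(-225053 - 52531\right) - \frac{1}{314} = -277584 - \frac{1}{314} = - \frac{87161377}{314}$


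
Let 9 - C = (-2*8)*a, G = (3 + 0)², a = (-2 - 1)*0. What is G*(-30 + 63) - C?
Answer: 288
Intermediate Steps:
a = 0 (a = -3*0 = 0)
G = 9 (G = 3² = 9)
C = 9 (C = 9 - (-2*8)*0 = 9 - (-16)*0 = 9 - 1*0 = 9 + 0 = 9)
G*(-30 + 63) - C = 9*(-30 + 63) - 1*9 = 9*33 - 9 = 297 - 9 = 288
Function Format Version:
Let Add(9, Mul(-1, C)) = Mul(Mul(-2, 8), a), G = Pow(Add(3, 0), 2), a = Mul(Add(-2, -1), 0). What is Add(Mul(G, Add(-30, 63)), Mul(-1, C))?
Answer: 288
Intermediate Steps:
a = 0 (a = Mul(-3, 0) = 0)
G = 9 (G = Pow(3, 2) = 9)
C = 9 (C = Add(9, Mul(-1, Mul(Mul(-2, 8), 0))) = Add(9, Mul(-1, Mul(-16, 0))) = Add(9, Mul(-1, 0)) = Add(9, 0) = 9)
Add(Mul(G, Add(-30, 63)), Mul(-1, C)) = Add(Mul(9, Add(-30, 63)), Mul(-1, 9)) = Add(Mul(9, 33), -9) = Add(297, -9) = 288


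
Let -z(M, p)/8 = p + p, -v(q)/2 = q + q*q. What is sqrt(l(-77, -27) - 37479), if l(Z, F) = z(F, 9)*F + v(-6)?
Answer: 3*I*sqrt(3739) ≈ 183.44*I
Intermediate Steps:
v(q) = -2*q - 2*q**2 (v(q) = -2*(q + q*q) = -2*(q + q**2) = -2*q - 2*q**2)
z(M, p) = -16*p (z(M, p) = -8*(p + p) = -16*p)
l(Z, F) = -60 - 144*F (l(Z, F) = (-16*9)*F - 2*(-6)*(1 - 6) = -144*F - 2*(-6)*(-5) = -144*F - 60 = -60 - 144*F)
sqrt(l(-77, -27) - 37479) = sqrt((-60 - 144*(-27)) - 37479) = sqrt((-60 + 3888) - 37479) = sqrt(3828 - 37479) = sqrt(-33651) = 3*I*sqrt(3739)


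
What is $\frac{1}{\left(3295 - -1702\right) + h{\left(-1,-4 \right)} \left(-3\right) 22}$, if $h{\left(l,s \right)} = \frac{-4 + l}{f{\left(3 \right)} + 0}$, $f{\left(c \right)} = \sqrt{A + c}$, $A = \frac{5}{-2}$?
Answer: $\frac{4997}{24752209} - \frac{330 \sqrt{2}}{24752209} \approx 0.00018303$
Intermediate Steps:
$A = - \frac{5}{2}$ ($A = 5 \left(- \frac{1}{2}\right) = - \frac{5}{2} \approx -2.5$)
$f{\left(c \right)} = \sqrt{- \frac{5}{2} + c}$
$h{\left(l,s \right)} = \sqrt{2} \left(-4 + l\right)$ ($h{\left(l,s \right)} = \frac{-4 + l}{\frac{\sqrt{-10 + 4 \cdot 3}}{2} + 0} = \frac{-4 + l}{\frac{\sqrt{-10 + 12}}{2} + 0} = \frac{-4 + l}{\frac{\sqrt{2}}{2} + 0} = \frac{-4 + l}{\frac{1}{2} \sqrt{2}} = \left(-4 + l\right) \sqrt{2} = \sqrt{2} \left(-4 + l\right)$)
$\frac{1}{\left(3295 - -1702\right) + h{\left(-1,-4 \right)} \left(-3\right) 22} = \frac{1}{\left(3295 - -1702\right) + \sqrt{2} \left(-4 - 1\right) \left(-3\right) 22} = \frac{1}{\left(3295 + 1702\right) + \sqrt{2} \left(-5\right) \left(-3\right) 22} = \frac{1}{4997 + - 5 \sqrt{2} \left(-3\right) 22} = \frac{1}{4997 + 15 \sqrt{2} \cdot 22} = \frac{1}{4997 + 330 \sqrt{2}}$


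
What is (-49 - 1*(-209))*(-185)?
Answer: -29600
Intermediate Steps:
(-49 - 1*(-209))*(-185) = (-49 + 209)*(-185) = 160*(-185) = -29600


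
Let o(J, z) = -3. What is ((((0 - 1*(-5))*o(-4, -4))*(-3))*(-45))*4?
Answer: -8100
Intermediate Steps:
((((0 - 1*(-5))*o(-4, -4))*(-3))*(-45))*4 = ((((0 - 1*(-5))*(-3))*(-3))*(-45))*4 = ((((0 + 5)*(-3))*(-3))*(-45))*4 = (((5*(-3))*(-3))*(-45))*4 = (-15*(-3)*(-45))*4 = (45*(-45))*4 = -2025*4 = -8100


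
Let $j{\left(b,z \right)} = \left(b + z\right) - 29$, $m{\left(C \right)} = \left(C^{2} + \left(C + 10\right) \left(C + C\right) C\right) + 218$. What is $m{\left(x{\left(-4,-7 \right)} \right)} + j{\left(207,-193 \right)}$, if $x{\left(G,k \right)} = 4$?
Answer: $667$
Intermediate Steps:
$m{\left(C \right)} = 218 + C^{2} + 2 C^{2} \left(10 + C\right)$ ($m{\left(C \right)} = \left(C^{2} + \left(10 + C\right) 2 C C\right) + 218 = \left(C^{2} + 2 C \left(10 + C\right) C\right) + 218 = \left(C^{2} + 2 C^{2} \left(10 + C\right)\right) + 218 = 218 + C^{2} + 2 C^{2} \left(10 + C\right)$)
$j{\left(b,z \right)} = -29 + b + z$
$m{\left(x{\left(-4,-7 \right)} \right)} + j{\left(207,-193 \right)} = \left(218 + 2 \cdot 4^{3} + 21 \cdot 4^{2}\right) - 15 = \left(218 + 2 \cdot 64 + 21 \cdot 16\right) - 15 = \left(218 + 128 + 336\right) - 15 = 682 - 15 = 667$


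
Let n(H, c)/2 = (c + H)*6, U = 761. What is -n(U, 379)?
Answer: -13680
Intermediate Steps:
n(H, c) = 12*H + 12*c (n(H, c) = 2*((c + H)*6) = 2*((H + c)*6) = 2*(6*H + 6*c) = 12*H + 12*c)
-n(U, 379) = -(12*761 + 12*379) = -(9132 + 4548) = -1*13680 = -13680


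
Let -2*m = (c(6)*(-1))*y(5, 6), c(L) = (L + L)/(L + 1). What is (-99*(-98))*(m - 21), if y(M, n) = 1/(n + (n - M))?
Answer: -202554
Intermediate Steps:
c(L) = 2*L/(1 + L) (c(L) = (2*L)/(1 + L) = 2*L/(1 + L))
y(M, n) = 1/(-M + 2*n)
m = 6/49 (m = -(2*6/(1 + 6))*(-1)/(2*(-1*5 + 2*6)) = -(2*6/7)*(-1)/(2*(-5 + 12)) = -(2*6*(⅐))*(-1)/(2*7) = -(12/7)*(-1)/(2*7) = -(-6)/(7*7) = -½*(-12/49) = 6/49 ≈ 0.12245)
(-99*(-98))*(m - 21) = (-99*(-98))*(6/49 - 21) = 9702*(-1023/49) = -202554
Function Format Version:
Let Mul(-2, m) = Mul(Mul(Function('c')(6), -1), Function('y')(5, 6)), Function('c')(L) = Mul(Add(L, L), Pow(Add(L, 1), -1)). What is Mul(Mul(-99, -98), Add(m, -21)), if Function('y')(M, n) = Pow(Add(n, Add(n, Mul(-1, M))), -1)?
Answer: -202554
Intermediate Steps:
Function('c')(L) = Mul(2, L, Pow(Add(1, L), -1)) (Function('c')(L) = Mul(Mul(2, L), Pow(Add(1, L), -1)) = Mul(2, L, Pow(Add(1, L), -1)))
Function('y')(M, n) = Pow(Add(Mul(-1, M), Mul(2, n)), -1)
m = Rational(6, 49) (m = Mul(Rational(-1, 2), Mul(Mul(Mul(2, 6, Pow(Add(1, 6), -1)), -1), Pow(Add(Mul(-1, 5), Mul(2, 6)), -1))) = Mul(Rational(-1, 2), Mul(Mul(Mul(2, 6, Pow(7, -1)), -1), Pow(Add(-5, 12), -1))) = Mul(Rational(-1, 2), Mul(Mul(Mul(2, 6, Rational(1, 7)), -1), Pow(7, -1))) = Mul(Rational(-1, 2), Mul(Mul(Rational(12, 7), -1), Rational(1, 7))) = Mul(Rational(-1, 2), Mul(Rational(-12, 7), Rational(1, 7))) = Mul(Rational(-1, 2), Rational(-12, 49)) = Rational(6, 49) ≈ 0.12245)
Mul(Mul(-99, -98), Add(m, -21)) = Mul(Mul(-99, -98), Add(Rational(6, 49), -21)) = Mul(9702, Rational(-1023, 49)) = -202554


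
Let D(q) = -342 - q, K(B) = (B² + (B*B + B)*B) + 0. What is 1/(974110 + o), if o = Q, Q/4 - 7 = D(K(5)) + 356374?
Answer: 1/2397566 ≈ 4.1709e-7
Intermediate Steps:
K(B) = B² + B*(B + B²) (K(B) = (B² + (B² + B)*B) + 0 = (B² + (B + B²)*B) + 0 = (B² + B*(B + B²)) + 0 = B² + B*(B + B²))
Q = 1423456 (Q = 28 + 4*((-342 - 5²*(2 + 5)) + 356374) = 28 + 4*((-342 - 25*7) + 356374) = 28 + 4*((-342 - 1*175) + 356374) = 28 + 4*((-342 - 175) + 356374) = 28 + 4*(-517 + 356374) = 28 + 4*355857 = 28 + 1423428 = 1423456)
o = 1423456
1/(974110 + o) = 1/(974110 + 1423456) = 1/2397566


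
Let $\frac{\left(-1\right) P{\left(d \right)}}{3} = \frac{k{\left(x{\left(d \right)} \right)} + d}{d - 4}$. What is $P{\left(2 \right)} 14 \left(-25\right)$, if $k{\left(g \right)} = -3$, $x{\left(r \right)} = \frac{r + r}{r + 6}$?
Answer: $525$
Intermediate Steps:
$x{\left(r \right)} = \frac{2 r}{6 + r}$
$P{\left(d \right)} = - \frac{3 \left(-3 + d\right)}{-4 + d}$ ($P{\left(d \right)} = - 3 \frac{-3 + d}{d - 4} = - 3 \frac{-3 + d}{-4 + d} = - \frac{3 \left(-3 + d\right)}{-4 + d}$)
$P{\left(2 \right)} 14 \left(-25\right) = \frac{3 \left(3 - 2\right)}{-4 + 2} \cdot 14 \left(-25\right) = \frac{3 \left(3 - 2\right)}{-2} \cdot 14 \left(-25\right) = 3 \left(- \frac{1}{2}\right) 1 \cdot 14 \left(-25\right) = \left(- \frac{3}{2}\right) 14 \left(-25\right) = \left(-21\right) \left(-25\right) = 525$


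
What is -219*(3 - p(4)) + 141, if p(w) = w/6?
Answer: -370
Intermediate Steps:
p(w) = w/6 (p(w) = w*(⅙) = w/6)
-219*(3 - p(4)) + 141 = -219*(3 - 4/6) + 141 = -219*(3 - 1*⅔) + 141 = -219*(3 - ⅔) + 141 = -219*7/3 + 141 = -511 + 141 = -370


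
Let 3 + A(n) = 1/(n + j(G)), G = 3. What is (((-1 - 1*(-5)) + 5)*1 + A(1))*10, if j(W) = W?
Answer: 125/2 ≈ 62.500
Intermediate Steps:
A(n) = -3 + 1/(3 + n) (A(n) = -3 + 1/(n + 3) = -3 + 1/(3 + n))
(((-1 - 1*(-5)) + 5)*1 + A(1))*10 = (((-1 - 1*(-5)) + 5)*1 + (-8 - 3*1)/(3 + 1))*10 = (((-1 + 5) + 5)*1 + (-8 - 3)/4)*10 = ((4 + 5)*1 + (1/4)*(-11))*10 = (9*1 - 11/4)*10 = (9 - 11/4)*10 = (25/4)*10 = 125/2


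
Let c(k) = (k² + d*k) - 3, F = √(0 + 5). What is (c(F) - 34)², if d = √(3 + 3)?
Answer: (32 - √30)² ≈ 703.46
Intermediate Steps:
F = √5 ≈ 2.2361
d = √6 ≈ 2.4495
c(k) = -3 + k² + k*√6 (c(k) = (k² + √6*k) - 3 = (k² + k*√6) - 3 = -3 + k² + k*√6)
(c(F) - 34)² = ((-3 + (√5)² + √5*√6) - 34)² = ((-3 + 5 + √30) - 34)² = ((2 + √30) - 34)² = (-32 + √30)²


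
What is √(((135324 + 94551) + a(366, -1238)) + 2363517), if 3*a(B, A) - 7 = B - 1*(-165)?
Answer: √23342142/3 ≈ 1610.5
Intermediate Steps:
a(B, A) = 172/3 + B/3 (a(B, A) = 7/3 + (B - 1*(-165))/3 = 7/3 + (B + 165)/3 = 7/3 + (165 + B)/3 = 7/3 + (55 + B/3) = 172/3 + B/3)
√(((135324 + 94551) + a(366, -1238)) + 2363517) = √(((135324 + 94551) + (172/3 + (⅓)*366)) + 2363517) = √((229875 + (172/3 + 122)) + 2363517) = √((229875 + 538/3) + 2363517) = √(690163/3 + 2363517) = √(7780714/3) = √23342142/3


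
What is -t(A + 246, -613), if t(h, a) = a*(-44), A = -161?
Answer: -26972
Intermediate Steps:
t(h, a) = -44*a
-t(A + 246, -613) = -(-44)*(-613) = -1*26972 = -26972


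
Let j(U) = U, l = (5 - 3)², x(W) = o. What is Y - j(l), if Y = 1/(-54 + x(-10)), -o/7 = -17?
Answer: -259/65 ≈ -3.9846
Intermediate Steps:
o = 119 (o = -7*(-17) = 119)
x(W) = 119
l = 4 (l = 2² = 4)
Y = 1/65 (Y = 1/(-54 + 119) = 1/65 ≈ 0.015385)
Y - j(l) = 1/65 - 1*4 = 1/65 - 4 = -259/65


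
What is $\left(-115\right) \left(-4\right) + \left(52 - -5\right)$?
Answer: $517$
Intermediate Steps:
$\left(-115\right) \left(-4\right) + \left(52 - -5\right) = 460 + \left(52 + 5\right) = 460 + 57 = 517$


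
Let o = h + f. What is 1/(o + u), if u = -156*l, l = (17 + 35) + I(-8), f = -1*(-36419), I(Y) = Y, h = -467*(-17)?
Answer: 1/37494 ≈ 2.6671e-5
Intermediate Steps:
h = 7939
f = 36419
l = 44 (l = (17 + 35) - 8 = 52 - 8 = 44)
o = 44358 (o = 7939 + 36419 = 44358)
u = -6864 (u = -156*44 = -6864)
1/(o + u) = 1/(44358 - 6864) = 1/37494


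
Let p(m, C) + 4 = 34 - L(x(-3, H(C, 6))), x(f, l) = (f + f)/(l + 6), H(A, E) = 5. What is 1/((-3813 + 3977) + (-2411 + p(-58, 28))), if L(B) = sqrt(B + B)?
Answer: -8129/18021997 + 2*I*sqrt(33)/54065991 ≈ -0.00045106 + 2.125e-7*I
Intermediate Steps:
x(f, l) = 2*f/(6 + l) (x(f, l) = (2*f)/(6 + l) = 2*f/(6 + l))
L(B) = sqrt(2)*sqrt(B) (L(B) = sqrt(2*B) = sqrt(2)*sqrt(B))
p(m, C) = 30 - 2*I*sqrt(33)/11 (p(m, C) = -4 + (34 - sqrt(2)*sqrt(2*(-3)/(6 + 5))) = -4 + (34 - sqrt(2)*sqrt(2*(-3)/11)) = -4 + (34 - sqrt(2)*sqrt(2*(-3)*(1/11))) = -4 + (34 - sqrt(2)*sqrt(-6/11)) = -4 + (34 - sqrt(2)*I*sqrt(66)/11) = -4 + (34 - 2*I*sqrt(33)/11) = 30 - 2*I*sqrt(33)/11)
1/((-3813 + 3977) + (-2411 + p(-58, 28))) = 1/((-3813 + 3977) + (-2411 + (30 - 2*I*sqrt(33)/11))) = 1/(164 + (-2381 - 2*I*sqrt(33)/11)) = 1/(-2217 - 2*I*sqrt(33)/11)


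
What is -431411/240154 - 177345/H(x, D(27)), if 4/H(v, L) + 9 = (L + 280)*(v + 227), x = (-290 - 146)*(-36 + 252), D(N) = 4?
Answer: 568184557433073803/480308 ≈ 1.1830e+12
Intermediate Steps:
x = -94176 (x = -436*216 = -94176)
H(v, L) = 4/(-9 + (227 + v)*(280 + L)) (H(v, L) = 4/(-9 + (L + 280)*(v + 227)) = 4/(-9 + (280 + L)*(227 + v)) = 4/(-9 + (227 + v)*(280 + L)))
-431411/240154 - 177345/H(x, D(27)) = -431411/240154 - 177345/(4/(63551 + 227*4 + 280*(-94176) + 4*(-94176))) = -431411*1/240154 - 177345/(4/(63551 + 908 - 26369280 - 376704)) = -431411/240154 - 177345/(4/(-26681525)) = -431411/240154 - 177345/(4*(-1/26681525)) = -431411/240154 - 177345/(-4/26681525) = -431411/240154 - 177345*(-26681525/4) = -431411/240154 + 4731835051125/4 = 568184557433073803/480308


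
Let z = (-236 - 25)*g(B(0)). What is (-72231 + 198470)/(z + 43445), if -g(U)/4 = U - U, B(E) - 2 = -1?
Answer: 126239/43445 ≈ 2.9057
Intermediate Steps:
B(E) = 1 (B(E) = 2 - 1 = 1)
g(U) = 0 (g(U) = -4*(U - U) = -4*0 = 0)
z = 0 (z = (-236 - 25)*0 = -261*0 = 0)
(-72231 + 198470)/(z + 43445) = (-72231 + 198470)/(0 + 43445) = 126239/43445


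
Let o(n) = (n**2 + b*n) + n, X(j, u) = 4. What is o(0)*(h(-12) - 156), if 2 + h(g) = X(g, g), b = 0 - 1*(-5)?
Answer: 0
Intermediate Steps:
b = 5 (b = 0 + 5 = 5)
h(g) = 2 (h(g) = -2 + 4 = 2)
o(n) = n**2 + 6*n (o(n) = (n**2 + 5*n) + n = n**2 + 6*n)
o(0)*(h(-12) - 156) = (0*(6 + 0))*(2 - 156) = (0*6)*(-154) = 0*(-154) = 0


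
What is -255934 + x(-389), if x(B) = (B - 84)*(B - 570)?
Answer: 197673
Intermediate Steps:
x(B) = (-570 + B)*(-84 + B) (x(B) = (-84 + B)*(-570 + B) = (-570 + B)*(-84 + B))
-255934 + x(-389) = -255934 + (47880 + (-389)**2 - 654*(-389)) = -255934 + (47880 + 151321 + 254406) = -255934 + 453607 = 197673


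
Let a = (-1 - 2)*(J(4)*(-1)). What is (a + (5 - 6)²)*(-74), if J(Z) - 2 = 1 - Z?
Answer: 148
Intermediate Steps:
J(Z) = 3 - Z (J(Z) = 2 + (1 - Z) = 3 - Z)
a = -3 (a = (-1 - 2)*((3 - 1*4)*(-1)) = -3*(3 - 4)*(-1) = -(-3)*(-1) = -3*1 = -3)
(a + (5 - 6)²)*(-74) = (-3 + (5 - 6)²)*(-74) = (-3 + (-1)²)*(-74) = (-3 + 1)*(-74) = -2*(-74) = 148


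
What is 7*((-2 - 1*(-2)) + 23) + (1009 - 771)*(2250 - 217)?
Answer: 484015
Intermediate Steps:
7*((-2 - 1*(-2)) + 23) + (1009 - 771)*(2250 - 217) = 7*((-2 + 2) + 23) + 238*2033 = 7*(0 + 23) + 483854 = 7*23 + 483854 = 161 + 483854 = 484015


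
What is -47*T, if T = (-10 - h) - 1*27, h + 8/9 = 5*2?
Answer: 19505/9 ≈ 2167.2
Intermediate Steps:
h = 82/9 (h = -8/9 + 5*2 = -8/9 + 10 = 82/9 ≈ 9.1111)
T = -415/9 (T = (-10 - 1*82/9) - 1*27 = (-10 - 82/9) - 27 = -172/9 - 27 = -415/9 ≈ -46.111)
-47*T = -47*(-415/9) = 19505/9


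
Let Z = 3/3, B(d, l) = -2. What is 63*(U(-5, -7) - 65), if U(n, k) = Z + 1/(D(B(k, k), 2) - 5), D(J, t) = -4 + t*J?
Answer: -52479/13 ≈ -4036.8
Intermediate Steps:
D(J, t) = -4 + J*t
Z = 1 (Z = 3*(⅓) = 1)
U(n, k) = 12/13 (U(n, k) = 1 + 1/((-4 - 2*2) - 5) = 1 + 1/((-4 - 4) - 5) = 1 + 1/(-8 - 5) = 1 + 1/(-13) = 1 - 1/13 = 12/13)
63*(U(-5, -7) - 65) = 63*(12/13 - 65) = 63*(-833/13) = -52479/13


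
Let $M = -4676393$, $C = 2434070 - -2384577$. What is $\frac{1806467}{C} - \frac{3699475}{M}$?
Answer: $\frac{26274213743856}{22533887100271} \approx 1.166$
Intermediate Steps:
$C = 4818647$ ($C = 2434070 + 2384577 = 4818647$)
$\frac{1806467}{C} - \frac{3699475}{M} = \frac{1806467}{4818647} - \frac{3699475}{-4676393} = 1806467 \cdot \frac{1}{4818647} - - \frac{3699475}{4676393} = \frac{1806467}{4818647} + \frac{3699475}{4676393} = \frac{26274213743856}{22533887100271}$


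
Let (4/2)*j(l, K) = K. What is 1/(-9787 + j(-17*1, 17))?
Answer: -2/19557 ≈ -0.00010227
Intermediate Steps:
j(l, K) = K/2
1/(-9787 + j(-17*1, 17)) = 1/(-9787 + (½)*17) = 1/(-9787 + 17/2) = 1/(-19557/2) = -2/19557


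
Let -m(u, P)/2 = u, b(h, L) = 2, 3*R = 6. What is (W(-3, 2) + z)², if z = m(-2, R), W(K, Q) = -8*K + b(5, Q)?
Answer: 900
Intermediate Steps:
R = 2 (R = (⅓)*6 = 2)
W(K, Q) = 2 - 8*K (W(K, Q) = -8*K + 2 = 2 - 8*K)
m(u, P) = -2*u
z = 4 (z = -2*(-2) = 4)
(W(-3, 2) + z)² = ((2 - 8*(-3)) + 4)² = ((2 + 24) + 4)² = (26 + 4)² = 30² = 900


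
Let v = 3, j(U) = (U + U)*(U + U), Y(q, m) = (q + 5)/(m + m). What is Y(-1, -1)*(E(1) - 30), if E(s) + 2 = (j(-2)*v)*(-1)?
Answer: 160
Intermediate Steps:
Y(q, m) = (5 + q)/(2*m) (Y(q, m) = (5 + q)/((2*m)) = (5 + q)*(1/(2*m)) = (5 + q)/(2*m))
j(U) = 4*U**2 (j(U) = (2*U)*(2*U) = 4*U**2)
E(s) = -50 (E(s) = -2 + ((4*(-2)**2)*3)*(-1) = -2 + ((4*4)*3)*(-1) = -2 + (16*3)*(-1) = -2 + 48*(-1) = -2 - 48 = -50)
Y(-1, -1)*(E(1) - 30) = ((1/2)*(5 - 1)/(-1))*(-50 - 30) = ((1/2)*(-1)*4)*(-80) = -2*(-80) = 160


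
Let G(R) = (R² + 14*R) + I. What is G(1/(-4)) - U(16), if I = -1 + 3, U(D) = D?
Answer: -279/16 ≈ -17.438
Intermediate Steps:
I = 2
G(R) = 2 + R² + 14*R (G(R) = (R² + 14*R) + 2 = 2 + R² + 14*R)
G(1/(-4)) - U(16) = (2 + (1/(-4))² + 14/(-4)) - 1*16 = (2 + (-¼)² + 14*(-¼)) - 16 = (2 + 1/16 - 7/2) - 16 = -23/16 - 16 = -279/16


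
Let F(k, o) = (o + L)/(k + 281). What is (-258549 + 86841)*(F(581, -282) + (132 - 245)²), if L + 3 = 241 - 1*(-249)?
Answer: -945002103882/431 ≈ -2.1926e+9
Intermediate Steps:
L = 487 (L = -3 + (241 - 1*(-249)) = -3 + (241 + 249) = -3 + 490 = 487)
F(k, o) = (487 + o)/(281 + k) (F(k, o) = (o + 487)/(k + 281) = (487 + o)/(281 + k))
(-258549 + 86841)*(F(581, -282) + (132 - 245)²) = (-258549 + 86841)*((487 - 282)/(281 + 581) + (132 - 245)²) = -171708*(205/862 + (-113)²) = -171708*((1/862)*205 + 12769) = -171708*(205/862 + 12769) = -171708*11007083/862 = -945002103882/431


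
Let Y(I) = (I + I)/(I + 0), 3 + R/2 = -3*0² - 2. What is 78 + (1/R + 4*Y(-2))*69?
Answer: 6231/10 ≈ 623.10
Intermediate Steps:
R = -10 (R = -6 + 2*(-3*0² - 2) = -6 + 2*(-3*0 - 2) = -6 + 2*(0 - 2) = -6 + 2*(-2) = -6 - 4 = -10)
Y(I) = 2 (Y(I) = (2*I)/I = 2)
78 + (1/R + 4*Y(-2))*69 = 78 + (1/(-10) + 4*2)*69 = 78 + (1*(-⅒) + 8)*69 = 78 + (-⅒ + 8)*69 = 78 + (79/10)*69 = 78 + 5451/10 = 6231/10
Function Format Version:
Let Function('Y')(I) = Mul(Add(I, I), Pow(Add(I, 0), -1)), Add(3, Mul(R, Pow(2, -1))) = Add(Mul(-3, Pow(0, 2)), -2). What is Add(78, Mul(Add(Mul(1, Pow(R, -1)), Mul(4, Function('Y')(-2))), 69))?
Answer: Rational(6231, 10) ≈ 623.10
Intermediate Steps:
R = -10 (R = Add(-6, Mul(2, Add(Mul(-3, Pow(0, 2)), -2))) = Add(-6, Mul(2, Add(Mul(-3, 0), -2))) = Add(-6, Mul(2, Add(0, -2))) = Add(-6, Mul(2, -2)) = Add(-6, -4) = -10)
Function('Y')(I) = 2 (Function('Y')(I) = Mul(Mul(2, I), Pow(I, -1)) = 2)
Add(78, Mul(Add(Mul(1, Pow(R, -1)), Mul(4, Function('Y')(-2))), 69)) = Add(78, Mul(Add(Mul(1, Pow(-10, -1)), Mul(4, 2)), 69)) = Add(78, Mul(Add(Mul(1, Rational(-1, 10)), 8), 69)) = Add(78, Mul(Add(Rational(-1, 10), 8), 69)) = Add(78, Mul(Rational(79, 10), 69)) = Add(78, Rational(5451, 10)) = Rational(6231, 10)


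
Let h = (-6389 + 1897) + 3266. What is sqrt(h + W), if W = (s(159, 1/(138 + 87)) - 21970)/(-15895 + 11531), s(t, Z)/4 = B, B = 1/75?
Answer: I*sqrt(1307962982742)/32730 ≈ 34.942*I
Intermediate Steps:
B = 1/75 ≈ 0.013333
s(t, Z) = 4/75 (s(t, Z) = 4*(1/75) = 4/75)
h = -1226 (h = -4492 + 3266 = -1226)
W = 823873/163650 (W = (4/75 - 21970)/(-15895 + 11531) = -1647746/75/(-4364) = -1647746/75*(-1/4364) = 823873/163650 ≈ 5.0344)
sqrt(h + W) = sqrt(-1226 + 823873/163650) = sqrt(-199811027/163650) = I*sqrt(1307962982742)/32730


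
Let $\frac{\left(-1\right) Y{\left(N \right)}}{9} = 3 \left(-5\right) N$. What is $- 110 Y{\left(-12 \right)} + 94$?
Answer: $178294$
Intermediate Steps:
$Y{\left(N \right)} = 135 N$ ($Y{\left(N \right)} = - 9 \cdot 3 \left(-5\right) N = - 9 \left(- 15 N\right) = 135 N$)
$- 110 Y{\left(-12 \right)} + 94 = - 110 \cdot 135 \left(-12\right) + 94 = \left(-110\right) \left(-1620\right) + 94 = 178200 + 94 = 178294$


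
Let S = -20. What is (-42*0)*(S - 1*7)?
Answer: 0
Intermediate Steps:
(-42*0)*(S - 1*7) = (-42*0)*(-20 - 1*7) = 0*(-20 - 7) = 0*(-27) = 0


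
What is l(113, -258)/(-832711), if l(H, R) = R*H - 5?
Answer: 29159/832711 ≈ 0.035017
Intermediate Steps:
l(H, R) = -5 + H*R (l(H, R) = H*R - 5 = -5 + H*R)
l(113, -258)/(-832711) = (-5 + 113*(-258))/(-832711) = (-5 - 29154)*(-1/832711) = -29159*(-1/832711) = 29159/832711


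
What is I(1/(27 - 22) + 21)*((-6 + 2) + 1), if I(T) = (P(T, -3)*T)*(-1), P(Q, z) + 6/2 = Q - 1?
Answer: 27348/25 ≈ 1093.9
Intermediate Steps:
P(Q, z) = -4 + Q (P(Q, z) = -3 + (Q - 1) = -3 + (-1 + Q) = -4 + Q)
I(T) = -T*(-4 + T) (I(T) = ((-4 + T)*T)*(-1) = (T*(-4 + T))*(-1) = -T*(-4 + T))
I(1/(27 - 22) + 21)*((-6 + 2) + 1) = ((1/(27 - 22) + 21)*(4 - (1/(27 - 22) + 21)))*((-6 + 2) + 1) = ((1/5 + 21)*(4 - (1/5 + 21)))*(-4 + 1) = ((1/5 + 21)*(4 - (1/5 + 21)))*(-3) = (106*(4 - 1*106/5)/5)*(-3) = (106*(4 - 106/5)/5)*(-3) = ((106/5)*(-86/5))*(-3) = -9116/25*(-3) = 27348/25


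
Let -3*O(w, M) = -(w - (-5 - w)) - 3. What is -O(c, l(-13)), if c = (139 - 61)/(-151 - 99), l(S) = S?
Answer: -922/375 ≈ -2.4587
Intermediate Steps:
c = -39/125 (c = 78/(-250) = 78*(-1/250) = -39/125 ≈ -0.31200)
O(w, M) = 8/3 + 2*w/3 (O(w, M) = -(-(w - (-5 - w)) - 3)/3 = -(-(w + (5 + w)) - 3)/3 = -(-(5 + 2*w) - 3)/3 = -((-5 - 2*w) - 3)/3 = -(-8 - 2*w)/3 = 8/3 + 2*w/3)
-O(c, l(-13)) = -(8/3 + (⅔)*(-39/125)) = -(8/3 - 26/125) = -1*922/375 = -922/375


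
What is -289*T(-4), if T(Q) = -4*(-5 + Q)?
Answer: -10404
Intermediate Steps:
T(Q) = 20 - 4*Q
-289*T(-4) = -289*(20 - 4*(-4)) = -289*(20 + 16) = -289*36 = -10404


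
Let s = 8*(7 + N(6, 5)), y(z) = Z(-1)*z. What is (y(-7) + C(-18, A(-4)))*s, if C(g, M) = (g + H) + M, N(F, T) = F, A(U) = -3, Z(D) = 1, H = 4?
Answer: -2496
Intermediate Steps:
C(g, M) = 4 + M + g (C(g, M) = (g + 4) + M = (4 + g) + M = 4 + M + g)
y(z) = z (y(z) = 1*z = z)
s = 104 (s = 8*(7 + 6) = 8*13 = 104)
(y(-7) + C(-18, A(-4)))*s = (-7 + (4 - 3 - 18))*104 = (-7 - 17)*104 = -24*104 = -2496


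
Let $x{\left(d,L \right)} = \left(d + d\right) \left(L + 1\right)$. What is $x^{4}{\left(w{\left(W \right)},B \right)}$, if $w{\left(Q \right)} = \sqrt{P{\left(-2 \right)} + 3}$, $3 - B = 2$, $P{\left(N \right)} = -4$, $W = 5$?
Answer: $256$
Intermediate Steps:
$B = 1$ ($B = 3 - 2 = 1$)
$w{\left(Q \right)} = i$ ($w{\left(Q \right)} = \sqrt{-4 + 3} = \sqrt{-1} = i$)
$x{\left(d,L \right)} = 2 d \left(1 + L\right)$
$x^{4}{\left(w{\left(W \right)},B \right)} = \left(2 i \left(1 + 1\right)\right)^{4} = \left(2 i 2\right)^{4} = \left(4 i\right)^{4} = 256$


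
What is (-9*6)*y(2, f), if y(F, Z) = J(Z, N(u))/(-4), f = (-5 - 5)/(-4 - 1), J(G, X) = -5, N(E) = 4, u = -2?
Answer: -135/2 ≈ -67.500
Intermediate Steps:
f = 2 (f = -10/(-5) = -10*(-⅕) = 2)
y(F, Z) = 5/4 (y(F, Z) = -5/(-4) = -5*(-¼) = 5/4)
(-9*6)*y(2, f) = -9*6*(5/4) = -54*5/4 = -135/2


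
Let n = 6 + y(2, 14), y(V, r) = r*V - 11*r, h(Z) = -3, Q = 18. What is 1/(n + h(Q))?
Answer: -1/123 ≈ -0.0081301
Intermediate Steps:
y(V, r) = -11*r + V*r (y(V, r) = V*r - 11*r = -11*r + V*r)
n = -120 (n = 6 + 14*(-11 + 2) = 6 + 14*(-9) = 6 - 126 = -120)
1/(n + h(Q)) = 1/(-120 - 3) = 1/(-123) = -1/123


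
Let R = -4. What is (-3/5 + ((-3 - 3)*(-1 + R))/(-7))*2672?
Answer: -456912/35 ≈ -13055.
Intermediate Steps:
(-3/5 + ((-3 - 3)*(-1 + R))/(-7))*2672 = (-3/5 + ((-3 - 3)*(-1 - 4))/(-7))*2672 = (-3*1/5 - 6*(-5)*(-1/7))*2672 = (-3/5 + 30*(-1/7))*2672 = (-3/5 - 30/7)*2672 = -171/35*2672 = -456912/35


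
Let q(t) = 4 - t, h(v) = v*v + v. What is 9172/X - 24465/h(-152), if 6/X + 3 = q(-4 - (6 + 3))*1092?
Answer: 651230429599/22952 ≈ 2.8374e+7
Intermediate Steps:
h(v) = v + v**2 (h(v) = v**2 + v = v + v**2)
X = 2/6187 (X = 6/(-3 + (4 - (-4 - (6 + 3)))*1092) = 6/(-3 + (4 - (-4 - 1*9))*1092) = 6/(-3 + (4 - (-4 - 9))*1092) = 6/(-3 + (4 - 1*(-13))*1092) = 6/(-3 + (4 + 13)*1092) = 6/(-3 + 17*1092) = 6/(-3 + 18564) = 6/18561 = 6*(1/18561) = 2/6187 ≈ 0.00032326)
9172/X - 24465/h(-152) = 9172/(2/6187) - 24465*(-1/(152*(1 - 152))) = 9172*(6187/2) - 24465/((-152*(-151))) = 28373582 - 24465/22952 = 651230429599/22952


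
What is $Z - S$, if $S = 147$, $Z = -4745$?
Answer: $-4892$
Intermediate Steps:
$Z - S = -4745 - 147 = -4892$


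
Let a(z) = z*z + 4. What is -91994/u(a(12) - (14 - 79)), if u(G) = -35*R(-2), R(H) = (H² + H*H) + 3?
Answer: 13142/55 ≈ 238.95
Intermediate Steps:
R(H) = 3 + 2*H² (R(H) = (H² + H²) + 3 = 2*H² + 3 = 3 + 2*H²)
a(z) = 4 + z² (a(z) = z² + 4 = 4 + z²)
u(G) = -385 (u(G) = -35*(3 + 2*(-2)²) = -35*(3 + 2*4) = -35*(3 + 8) = -35*11 = -7*55 = -385)
-91994/u(a(12) - (14 - 79)) = -91994/(-385) = -91994*(-1/385) = 13142/55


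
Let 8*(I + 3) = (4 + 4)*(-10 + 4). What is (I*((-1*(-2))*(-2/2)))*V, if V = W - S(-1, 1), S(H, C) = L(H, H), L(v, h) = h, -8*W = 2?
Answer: 27/2 ≈ 13.500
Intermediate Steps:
W = -1/4 (W = -1/8*2 = -1/4 ≈ -0.25000)
S(H, C) = H
I = -9 (I = -3 + ((4 + 4)*(-10 + 4))/8 = -3 + (8*(-6))/8 = -3 + (1/8)*(-48) = -3 - 6 = -9)
V = 3/4 (V = -1/4 - 1*(-1) = -1/4 + 1 = 3/4 ≈ 0.75000)
(I*((-1*(-2))*(-2/2)))*V = -9*(-1*(-2))*(-2/2)*(3/4) = -18*(-2*1/2)*(3/4) = -18*(-1)*(3/4) = -9*(-2)*(3/4) = 18*(3/4) = 27/2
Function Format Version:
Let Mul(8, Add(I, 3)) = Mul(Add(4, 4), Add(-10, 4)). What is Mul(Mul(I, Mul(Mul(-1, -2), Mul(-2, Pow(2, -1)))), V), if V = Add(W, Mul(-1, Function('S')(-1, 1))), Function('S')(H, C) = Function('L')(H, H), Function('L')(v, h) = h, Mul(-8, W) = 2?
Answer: Rational(27, 2) ≈ 13.500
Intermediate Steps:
W = Rational(-1, 4) (W = Mul(Rational(-1, 8), 2) = Rational(-1, 4) ≈ -0.25000)
Function('S')(H, C) = H
I = -9 (I = Add(-3, Mul(Rational(1, 8), Mul(Add(4, 4), Add(-10, 4)))) = Add(-3, Mul(Rational(1, 8), Mul(8, -6))) = Add(-3, Mul(Rational(1, 8), -48)) = Add(-3, -6) = -9)
V = Rational(3, 4) (V = Add(Rational(-1, 4), Mul(-1, -1)) = Add(Rational(-1, 4), 1) = Rational(3, 4) ≈ 0.75000)
Mul(Mul(I, Mul(Mul(-1, -2), Mul(-2, Pow(2, -1)))), V) = Mul(Mul(-9, Mul(Mul(-1, -2), Mul(-2, Pow(2, -1)))), Rational(3, 4)) = Mul(Mul(-9, Mul(2, Mul(-2, Rational(1, 2)))), Rational(3, 4)) = Mul(Mul(-9, Mul(2, -1)), Rational(3, 4)) = Mul(Mul(-9, -2), Rational(3, 4)) = Mul(18, Rational(3, 4)) = Rational(27, 2)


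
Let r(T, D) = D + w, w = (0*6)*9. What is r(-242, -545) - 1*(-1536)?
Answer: 991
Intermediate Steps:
w = 0 (w = 0*9 = 0)
r(T, D) = D (r(T, D) = D + 0 = D)
r(-242, -545) - 1*(-1536) = -545 - 1*(-1536) = -545 + 1536 = 991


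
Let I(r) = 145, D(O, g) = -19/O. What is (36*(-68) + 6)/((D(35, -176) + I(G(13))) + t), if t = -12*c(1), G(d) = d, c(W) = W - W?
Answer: -42735/2528 ≈ -16.905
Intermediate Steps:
c(W) = 0
t = 0 (t = -12*0 = 0)
(36*(-68) + 6)/((D(35, -176) + I(G(13))) + t) = (36*(-68) + 6)/((-19/35 + 145) + 0) = (-2448 + 6)/((-19*1/35 + 145) + 0) = -2442/((-19/35 + 145) + 0) = -2442/(5056/35 + 0) = -2442/5056/35 = -2442*35/5056 = -42735/2528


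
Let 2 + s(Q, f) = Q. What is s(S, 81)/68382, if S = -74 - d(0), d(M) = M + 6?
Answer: -41/34191 ≈ -0.0011991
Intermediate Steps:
d(M) = 6 + M
S = -80 (S = -74 - (6 + 0) = -74 - 1*6 = -74 - 6 = -80)
s(Q, f) = -2 + Q
s(S, 81)/68382 = (-2 - 80)/68382 = -82*1/68382 = -41/34191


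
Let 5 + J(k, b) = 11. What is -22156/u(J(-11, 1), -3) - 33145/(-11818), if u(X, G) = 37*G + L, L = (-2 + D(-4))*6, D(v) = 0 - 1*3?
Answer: 266513053/1666338 ≈ 159.94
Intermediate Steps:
D(v) = -3 (D(v) = 0 - 3 = -3)
J(k, b) = 6 (J(k, b) = -5 + 11 = 6)
L = -30 (L = (-2 - 3)*6 = -5*6 = -30)
u(X, G) = -30 + 37*G (u(X, G) = 37*G - 30 = -30 + 37*G)
-22156/u(J(-11, 1), -3) - 33145/(-11818) = -22156/(-30 + 37*(-3)) - 33145/(-11818) = -22156/(-30 - 111) - 33145*(-1/11818) = -22156/(-141) + 33145/11818 = -22156*(-1/141) + 33145/11818 = 22156/141 + 33145/11818 = 266513053/1666338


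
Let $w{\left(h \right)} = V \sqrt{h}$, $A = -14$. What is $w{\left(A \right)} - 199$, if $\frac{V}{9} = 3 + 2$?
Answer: $-199 + 45 i \sqrt{14} \approx -199.0 + 168.37 i$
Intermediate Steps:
$V = 45$ ($V = 9 \left(3 + 2\right) = 9 \cdot 5 = 45$)
$w{\left(h \right)} = 45 \sqrt{h}$
$w{\left(A \right)} - 199 = 45 \sqrt{-14} - 199 = 45 i \sqrt{14} - 199 = -199 + 45 i \sqrt{14}$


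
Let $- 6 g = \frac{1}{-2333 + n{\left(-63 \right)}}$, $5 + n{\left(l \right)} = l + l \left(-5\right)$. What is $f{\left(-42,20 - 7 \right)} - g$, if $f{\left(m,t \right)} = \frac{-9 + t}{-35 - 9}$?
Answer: $- \frac{12527}{137676} \approx -0.090989$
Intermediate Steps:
$n{\left(l \right)} = -5 - 4 l$ ($n{\left(l \right)} = -5 + \left(l + l \left(-5\right)\right) = -5 + \left(l - 5 l\right) = -5 - 4 l$)
$f{\left(m,t \right)} = \frac{9}{44} - \frac{t}{44}$ ($f{\left(m,t \right)} = \frac{-9 + t}{-44} = \left(-9 + t\right) \left(- \frac{1}{44}\right) = \frac{9}{44} - \frac{t}{44}$)
$g = \frac{1}{12516}$ ($g = - \frac{1}{6 \left(-2333 - -247\right)} = - \frac{1}{6 \left(-2333 + \left(-5 + 252\right)\right)} = - \frac{1}{6 \left(-2333 + 247\right)} = - \frac{1}{6 \left(-2086\right)} = \left(- \frac{1}{6}\right) \left(- \frac{1}{2086}\right) = \frac{1}{12516} \approx 7.9898 \cdot 10^{-5}$)
$f{\left(-42,20 - 7 \right)} - g = \left(\frac{9}{44} - \frac{20 - 7}{44}\right) - \frac{1}{12516} = \left(\frac{9}{44} - \frac{13}{44}\right) - \frac{1}{12516} = - \frac{1}{11} - \frac{1}{12516} = - \frac{12527}{137676}$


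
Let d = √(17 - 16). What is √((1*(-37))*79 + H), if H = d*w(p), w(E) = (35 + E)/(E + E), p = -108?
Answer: I*√3787770/36 ≈ 54.062*I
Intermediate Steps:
w(E) = (35 + E)/(2*E) (w(E) = (35 + E)/((2*E)) = (35 + E)*(1/(2*E)) = (35 + E)/(2*E))
d = 1 (d = √1 = 1)
H = 73/216 (H = 1*((½)*(35 - 108)/(-108)) = 1*((½)*(-1/108)*(-73)) = 1*(73/216) = 73/216 ≈ 0.33796)
√((1*(-37))*79 + H) = √((1*(-37))*79 + 73/216) = √(-37*79 + 73/216) = √(-2923 + 73/216) = √(-631295/216) = I*√3787770/36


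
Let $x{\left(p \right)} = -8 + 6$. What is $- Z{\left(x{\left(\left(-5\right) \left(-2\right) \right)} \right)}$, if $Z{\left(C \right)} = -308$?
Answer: $308$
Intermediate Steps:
$x{\left(p \right)} = -2$
$- Z{\left(x{\left(\left(-5\right) \left(-2\right) \right)} \right)} = \left(-1\right) \left(-308\right) = 308$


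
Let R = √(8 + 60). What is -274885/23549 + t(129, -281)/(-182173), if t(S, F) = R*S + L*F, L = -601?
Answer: -54053603774/4289991977 - 258*√17/182173 ≈ -12.606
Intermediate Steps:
R = 2*√17 (R = √68 = 2*√17 ≈ 8.2462)
t(S, F) = -601*F + 2*S*√17 (t(S, F) = (2*√17)*S - 601*F = 2*S*√17 - 601*F = -601*F + 2*S*√17)
-274885/23549 + t(129, -281)/(-182173) = -274885/23549 + (-601*(-281) + 2*129*√17)/(-182173) = -274885*1/23549 + (168881 + 258*√17)*(-1/182173) = -274885/23549 + (-168881/182173 - 258*√17/182173) = -54053603774/4289991977 - 258*√17/182173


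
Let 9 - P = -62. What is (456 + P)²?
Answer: 277729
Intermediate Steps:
P = 71 (P = 9 - 1*(-62) = 9 + 62 = 71)
(456 + P)² = (456 + 71)² = 527² = 277729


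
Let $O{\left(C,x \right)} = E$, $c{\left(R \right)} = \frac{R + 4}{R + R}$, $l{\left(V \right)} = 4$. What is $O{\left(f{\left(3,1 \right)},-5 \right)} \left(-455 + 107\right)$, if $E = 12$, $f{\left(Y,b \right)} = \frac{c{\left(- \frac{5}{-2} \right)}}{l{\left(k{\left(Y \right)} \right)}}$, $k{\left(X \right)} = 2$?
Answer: $-4176$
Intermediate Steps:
$c{\left(R \right)} = \frac{4 + R}{2 R}$
$f{\left(Y,b \right)} = \frac{13}{40}$ ($f{\left(Y,b \right)} = \frac{\frac{1}{2} \frac{1}{\left(-5\right) \frac{1}{-2}} \left(4 - \frac{5}{-2}\right)}{4} = \frac{4 - - \frac{5}{2}}{2 \left(\left(-5\right) \left(- \frac{1}{2}\right)\right)} \frac{1}{4} = \frac{4 + \frac{5}{2}}{2 \cdot \frac{5}{2}} \cdot \frac{1}{4} = \frac{1}{2} \cdot \frac{2}{5} \cdot \frac{13}{2} \cdot \frac{1}{4} = \frac{13}{10} \cdot \frac{1}{4} = \frac{13}{40}$)
$O{\left(C,x \right)} = 12$
$O{\left(f{\left(3,1 \right)},-5 \right)} \left(-455 + 107\right) = 12 \left(-455 + 107\right) = 12 \left(-348\right) = -4176$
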